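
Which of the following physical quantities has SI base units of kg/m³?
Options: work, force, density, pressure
Checking the SI base units of each option:
  work (W = Fd): kg·m²/s²  ✗
  force (F = ma): kg·m/s²  ✗
  density (ρ = m/V): kg/m³  ✓ matches
  pressure (P = F/A): kg/(m·s²)  ✗

Only density has units kg/m³.

Answer: density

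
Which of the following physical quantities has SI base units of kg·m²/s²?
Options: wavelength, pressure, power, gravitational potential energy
Checking the SI base units of each option:
  wavelength (λ = v/f): m  ✗
  pressure (P = F/A): kg/(m·s²)  ✗
  power (P = W/t): kg·m²/s³  ✗
  gravitational potential energy (U = -GMm/r): kg·m²/s²  ✓ matches

Only gravitational potential energy has units kg·m²/s².

Answer: gravitational potential energy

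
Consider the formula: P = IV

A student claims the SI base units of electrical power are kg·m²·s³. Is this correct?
Units of each symbol in P = IV:
  I (current): A
  V (voltage, in volts): kg·m²/(s³·A)

Multiplying the contributions: [A] · [kg·m²/(s³·A)]
Adding exponents of each base unit: kg: 1, m: 2, s: -3
SI base units of electrical power: kg·m²/s³

The claimed units kg·m²·s³ (exponents kg: 1, m: 2, s: 3) do not match the derived units kg·m²/s³ (exponents kg: 1, m: 2, s: -3), so the claim is incorrect.

Answer: No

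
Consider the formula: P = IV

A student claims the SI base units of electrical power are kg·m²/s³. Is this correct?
Units of each symbol in P = IV:
  I (current): A
  V (voltage, in volts): kg·m²/(s³·A)

Multiplying the contributions: [A] · [kg·m²/(s³·A)]
Adding exponents of each base unit: kg: 1, m: 2, s: -3
SI base units of electrical power: kg·m²/s³

The claimed units kg·m²/s³ match the derived units, so the claim is correct.

Answer: Yes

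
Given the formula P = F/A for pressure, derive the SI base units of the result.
Units of each symbol in P = F/A:
  F (force): kg·m/s²
  A (area): m²  → in the denominator, contributes 1/m²

Multiplying the contributions: [kg·m/s²] · [1/m²]
Adding exponents of each base unit: kg: 1, m: -1, s: -2
SI base units of pressure: kg/(m·s²)

Answer: kg/(m·s²)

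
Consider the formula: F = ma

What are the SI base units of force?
Units of each symbol in F = ma:
  m (mass): kg
  a (acceleration): m/s²

Multiplying the contributions: [kg] · [m/s²]
Adding exponents of each base unit: kg: 1, m: 1, s: -2
SI base units of force: kg·m/s²

Answer: kg·m/s²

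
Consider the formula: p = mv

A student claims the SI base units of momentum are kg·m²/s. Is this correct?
Units of each symbol in p = mv:
  m (mass): kg
  v (velocity): m/s

Multiplying the contributions: [kg] · [m/s]
Adding exponents of each base unit: kg: 1, m: 1, s: -1
SI base units of momentum: kg·m/s

The claimed units kg·m²/s (exponents kg: 1, m: 2, s: -1) do not match the derived units kg·m/s (exponents kg: 1, m: 1, s: -1), so the claim is incorrect.

Answer: No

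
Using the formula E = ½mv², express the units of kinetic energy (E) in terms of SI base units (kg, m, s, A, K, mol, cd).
Units of each symbol in E = ½mv²:
  m (mass): kg
  v (speed): m/s  → to the power 2, contributes m²/s²
  The factor ½ is dimensionless.

Multiplying the contributions: [kg] · [m²/s²]
Adding exponents of each base unit: kg: 1, m: 2, s: -2
SI base units of kinetic energy: kg·m²/s²

Answer: kg·m²/s²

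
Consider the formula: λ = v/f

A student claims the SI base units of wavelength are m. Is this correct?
Units of each symbol in λ = v/f:
  v (wave speed): m/s
  f (frequency): 1/s  → in the denominator, contributes s

Multiplying the contributions: [m/s] · [s]
Adding exponents of each base unit: m: 1
SI base units of wavelength: m

The claimed units m match the derived units, so the claim is correct.

Answer: Yes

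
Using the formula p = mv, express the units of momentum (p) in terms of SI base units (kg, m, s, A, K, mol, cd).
Units of each symbol in p = mv:
  m (mass): kg
  v (velocity): m/s

Multiplying the contributions: [kg] · [m/s]
Adding exponents of each base unit: kg: 1, m: 1, s: -1
SI base units of momentum: kg·m/s

Answer: kg·m/s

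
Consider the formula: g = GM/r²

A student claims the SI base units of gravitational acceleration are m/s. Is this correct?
Units of each symbol in g = GM/r²:
  G (gravitational constant): m³/(kg·s²)
  M (mass): kg
  r (distance): m  → to the power 2 in the denominator, contributes 1/m²

Multiplying the contributions: [m³/(kg·s²)] · [kg] · [1/m²]
Adding exponents of each base unit: m: 1, s: -2
SI base units of gravitational acceleration: m/s²

The claimed units m/s (exponents m: 1, s: -1) do not match the derived units m/s² (exponents m: 1, s: -2), so the claim is incorrect.

Answer: No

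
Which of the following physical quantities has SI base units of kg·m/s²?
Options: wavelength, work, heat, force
Checking the SI base units of each option:
  wavelength (λ = v/f): m  ✗
  work (W = Fd): kg·m²/s²  ✗
  heat (Q = mcΔT): kg·m²/s²  ✗
  force (F = ma): kg·m/s²  ✓ matches

Only force has units kg·m/s².

Answer: force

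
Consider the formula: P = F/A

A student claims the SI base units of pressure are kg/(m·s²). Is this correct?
Units of each symbol in P = F/A:
  F (force): kg·m/s²
  A (area): m²  → in the denominator, contributes 1/m²

Multiplying the contributions: [kg·m/s²] · [1/m²]
Adding exponents of each base unit: kg: 1, m: -1, s: -2
SI base units of pressure: kg/(m·s²)

The claimed units kg/(m·s²) match the derived units, so the claim is correct.

Answer: Yes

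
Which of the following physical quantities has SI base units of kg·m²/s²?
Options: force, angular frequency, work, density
Checking the SI base units of each option:
  force (F = ma): kg·m/s²  ✗
  angular frequency (ω = 2πf): 1/s  ✗
  work (W = Fd): kg·m²/s²  ✓ matches
  density (ρ = m/V): kg/m³  ✗

Only work has units kg·m²/s².

Answer: work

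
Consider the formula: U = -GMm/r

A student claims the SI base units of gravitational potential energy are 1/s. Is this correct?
Units of each symbol in U = -GMm/r:
  G (gravitational constant): m³/(kg·s²)
  M (mass): kg
  m (mass): kg
  r (distance): m  → in the denominator, contributes 1/m
  The minus sign does not affect the units.

Multiplying the contributions: [m³/(kg·s²)] · [kg] · [kg] · [1/m]
Adding exponents of each base unit: kg: 1, m: 2, s: -2
SI base units of gravitational potential energy: kg·m²/s²

The claimed units 1/s (exponents s: -1) do not match the derived units kg·m²/s² (exponents kg: 1, m: 2, s: -2), so the claim is incorrect.

Answer: No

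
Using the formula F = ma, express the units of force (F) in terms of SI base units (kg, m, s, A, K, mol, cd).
Units of each symbol in F = ma:
  m (mass): kg
  a (acceleration): m/s²

Multiplying the contributions: [kg] · [m/s²]
Adding exponents of each base unit: kg: 1, m: 1, s: -2
SI base units of force: kg·m/s²

Answer: kg·m/s²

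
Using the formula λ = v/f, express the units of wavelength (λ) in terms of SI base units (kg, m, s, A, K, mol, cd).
Units of each symbol in λ = v/f:
  v (wave speed): m/s
  f (frequency): 1/s  → in the denominator, contributes s

Multiplying the contributions: [m/s] · [s]
Adding exponents of each base unit: m: 1
SI base units of wavelength: m

Answer: m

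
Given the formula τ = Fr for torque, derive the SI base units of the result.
Units of each symbol in τ = Fr:
  F (force): kg·m/s²
  r (lever arm): m

Multiplying the contributions: [kg·m/s²] · [m]
Adding exponents of each base unit: kg: 1, m: 2, s: -2
SI base units of torque: kg·m²/s²

Answer: kg·m²/s²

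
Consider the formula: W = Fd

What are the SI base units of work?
Units of each symbol in W = Fd:
  F (force): kg·m/s²
  d (displacement): m

Multiplying the contributions: [kg·m/s²] · [m]
Adding exponents of each base unit: kg: 1, m: 2, s: -2
SI base units of work: kg·m²/s²

Answer: kg·m²/s²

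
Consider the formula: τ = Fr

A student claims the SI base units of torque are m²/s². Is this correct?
Units of each symbol in τ = Fr:
  F (force): kg·m/s²
  r (lever arm): m

Multiplying the contributions: [kg·m/s²] · [m]
Adding exponents of each base unit: kg: 1, m: 2, s: -2
SI base units of torque: kg·m²/s²

The claimed units m²/s² (exponents m: 2, s: -2) do not match the derived units kg·m²/s² (exponents kg: 1, m: 2, s: -2), so the claim is incorrect.

Answer: No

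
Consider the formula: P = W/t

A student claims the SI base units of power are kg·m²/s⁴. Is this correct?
Units of each symbol in P = W/t:
  W (work): kg·m²/s²
  t (time): s  → in the denominator, contributes 1/s

Multiplying the contributions: [kg·m²/s²] · [1/s]
Adding exponents of each base unit: kg: 1, m: 2, s: -3
SI base units of power: kg·m²/s³

The claimed units kg·m²/s⁴ (exponents kg: 1, m: 2, s: -4) do not match the derived units kg·m²/s³ (exponents kg: 1, m: 2, s: -3), so the claim is incorrect.

Answer: No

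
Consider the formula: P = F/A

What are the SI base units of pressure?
Units of each symbol in P = F/A:
  F (force): kg·m/s²
  A (area): m²  → in the denominator, contributes 1/m²

Multiplying the contributions: [kg·m/s²] · [1/m²]
Adding exponents of each base unit: kg: 1, m: -1, s: -2
SI base units of pressure: kg/(m·s²)

Answer: kg/(m·s²)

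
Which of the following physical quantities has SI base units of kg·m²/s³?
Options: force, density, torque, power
Checking the SI base units of each option:
  force (F = ma): kg·m/s²  ✗
  density (ρ = m/V): kg/m³  ✗
  torque (τ = Fr): kg·m²/s²  ✗
  power (P = W/t): kg·m²/s³  ✓ matches

Only power has units kg·m²/s³.

Answer: power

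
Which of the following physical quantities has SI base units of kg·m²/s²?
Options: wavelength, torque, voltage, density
Checking the SI base units of each option:
  wavelength (λ = v/f): m  ✗
  torque (τ = Fr): kg·m²/s²  ✓ matches
  voltage (V = IR): kg·m²/(s³·A)  ✗
  density (ρ = m/V): kg/m³  ✗

Only torque has units kg·m²/s².

Answer: torque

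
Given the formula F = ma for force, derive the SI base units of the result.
Units of each symbol in F = ma:
  m (mass): kg
  a (acceleration): m/s²

Multiplying the contributions: [kg] · [m/s²]
Adding exponents of each base unit: kg: 1, m: 1, s: -2
SI base units of force: kg·m/s²

Answer: kg·m/s²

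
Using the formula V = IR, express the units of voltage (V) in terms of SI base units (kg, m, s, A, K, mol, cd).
Units of each symbol in V = IR:
  I (current): A
  R (resistance, in ohms): kg·m²/(s³·A²)

Multiplying the contributions: [A] · [kg·m²/(s³·A²)]
Adding exponents of each base unit: kg: 1, m: 2, s: -3, A: -1
SI base units of voltage: kg·m²/(s³·A)

Answer: kg·m²/(s³·A)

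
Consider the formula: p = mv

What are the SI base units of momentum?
Units of each symbol in p = mv:
  m (mass): kg
  v (velocity): m/s

Multiplying the contributions: [kg] · [m/s]
Adding exponents of each base unit: kg: 1, m: 1, s: -1
SI base units of momentum: kg·m/s

Answer: kg·m/s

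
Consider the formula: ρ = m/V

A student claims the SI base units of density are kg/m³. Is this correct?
Units of each symbol in ρ = m/V:
  m (mass): kg
  V (volume): m³  → in the denominator, contributes 1/m³

Multiplying the contributions: [kg] · [1/m³]
Adding exponents of each base unit: kg: 1, m: -3
SI base units of density: kg/m³

The claimed units kg/m³ match the derived units, so the claim is correct.

Answer: Yes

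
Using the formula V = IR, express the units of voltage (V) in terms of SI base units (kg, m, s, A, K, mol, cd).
Units of each symbol in V = IR:
  I (current): A
  R (resistance, in ohms): kg·m²/(s³·A²)

Multiplying the contributions: [A] · [kg·m²/(s³·A²)]
Adding exponents of each base unit: kg: 1, m: 2, s: -3, A: -1
SI base units of voltage: kg·m²/(s³·A)

Answer: kg·m²/(s³·A)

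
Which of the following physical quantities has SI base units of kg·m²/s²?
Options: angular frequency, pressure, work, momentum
Checking the SI base units of each option:
  angular frequency (ω = 2πf): 1/s  ✗
  pressure (P = F/A): kg/(m·s²)  ✗
  work (W = Fd): kg·m²/s²  ✓ matches
  momentum (p = mv): kg·m/s  ✗

Only work has units kg·m²/s².

Answer: work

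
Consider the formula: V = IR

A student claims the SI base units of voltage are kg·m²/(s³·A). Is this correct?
Units of each symbol in V = IR:
  I (current): A
  R (resistance, in ohms): kg·m²/(s³·A²)

Multiplying the contributions: [A] · [kg·m²/(s³·A²)]
Adding exponents of each base unit: kg: 1, m: 2, s: -3, A: -1
SI base units of voltage: kg·m²/(s³·A)

The claimed units kg·m²/(s³·A) match the derived units, so the claim is correct.

Answer: Yes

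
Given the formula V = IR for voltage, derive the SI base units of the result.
Units of each symbol in V = IR:
  I (current): A
  R (resistance, in ohms): kg·m²/(s³·A²)

Multiplying the contributions: [A] · [kg·m²/(s³·A²)]
Adding exponents of each base unit: kg: 1, m: 2, s: -3, A: -1
SI base units of voltage: kg·m²/(s³·A)

Answer: kg·m²/(s³·A)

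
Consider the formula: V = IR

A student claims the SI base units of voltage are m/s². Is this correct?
Units of each symbol in V = IR:
  I (current): A
  R (resistance, in ohms): kg·m²/(s³·A²)

Multiplying the contributions: [A] · [kg·m²/(s³·A²)]
Adding exponents of each base unit: kg: 1, m: 2, s: -3, A: -1
SI base units of voltage: kg·m²/(s³·A)

The claimed units m/s² (exponents m: 1, s: -2) do not match the derived units kg·m²/(s³·A) (exponents kg: 1, m: 2, s: -3, A: -1), so the claim is incorrect.

Answer: No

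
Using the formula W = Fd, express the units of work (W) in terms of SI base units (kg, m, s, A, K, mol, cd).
Units of each symbol in W = Fd:
  F (force): kg·m/s²
  d (displacement): m

Multiplying the contributions: [kg·m/s²] · [m]
Adding exponents of each base unit: kg: 1, m: 2, s: -2
SI base units of work: kg·m²/s²

Answer: kg·m²/s²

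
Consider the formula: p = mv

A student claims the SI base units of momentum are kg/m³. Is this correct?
Units of each symbol in p = mv:
  m (mass): kg
  v (velocity): m/s

Multiplying the contributions: [kg] · [m/s]
Adding exponents of each base unit: kg: 1, m: 1, s: -1
SI base units of momentum: kg·m/s

The claimed units kg/m³ (exponents kg: 1, m: -3) do not match the derived units kg·m/s (exponents kg: 1, m: 1, s: -1), so the claim is incorrect.

Answer: No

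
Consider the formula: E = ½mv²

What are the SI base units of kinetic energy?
Units of each symbol in E = ½mv²:
  m (mass): kg
  v (speed): m/s  → to the power 2, contributes m²/s²
  The factor ½ is dimensionless.

Multiplying the contributions: [kg] · [m²/s²]
Adding exponents of each base unit: kg: 1, m: 2, s: -2
SI base units of kinetic energy: kg·m²/s²

Answer: kg·m²/s²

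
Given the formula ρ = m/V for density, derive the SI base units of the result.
Units of each symbol in ρ = m/V:
  m (mass): kg
  V (volume): m³  → in the denominator, contributes 1/m³

Multiplying the contributions: [kg] · [1/m³]
Adding exponents of each base unit: kg: 1, m: -3
SI base units of density: kg/m³

Answer: kg/m³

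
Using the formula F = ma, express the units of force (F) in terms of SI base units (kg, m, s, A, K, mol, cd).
Units of each symbol in F = ma:
  m (mass): kg
  a (acceleration): m/s²

Multiplying the contributions: [kg] · [m/s²]
Adding exponents of each base unit: kg: 1, m: 1, s: -2
SI base units of force: kg·m/s²

Answer: kg·m/s²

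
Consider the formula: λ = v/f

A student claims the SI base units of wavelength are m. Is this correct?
Units of each symbol in λ = v/f:
  v (wave speed): m/s
  f (frequency): 1/s  → in the denominator, contributes s

Multiplying the contributions: [m/s] · [s]
Adding exponents of each base unit: m: 1
SI base units of wavelength: m

The claimed units m match the derived units, so the claim is correct.

Answer: Yes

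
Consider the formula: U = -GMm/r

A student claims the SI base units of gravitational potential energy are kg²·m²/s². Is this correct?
Units of each symbol in U = -GMm/r:
  G (gravitational constant): m³/(kg·s²)
  M (mass): kg
  m (mass): kg
  r (distance): m  → in the denominator, contributes 1/m
  The minus sign does not affect the units.

Multiplying the contributions: [m³/(kg·s²)] · [kg] · [kg] · [1/m]
Adding exponents of each base unit: kg: 1, m: 2, s: -2
SI base units of gravitational potential energy: kg·m²/s²

The claimed units kg²·m²/s² (exponents kg: 2, m: 2, s: -2) do not match the derived units kg·m²/s² (exponents kg: 1, m: 2, s: -2), so the claim is incorrect.

Answer: No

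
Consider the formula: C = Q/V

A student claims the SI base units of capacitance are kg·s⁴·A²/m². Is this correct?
Units of each symbol in C = Q/V:
  Q (charge, in coulombs): s·A
  V (voltage, in volts): kg·m²/(s³·A)  → in the denominator, contributes s³·A/(kg·m²)

Multiplying the contributions: [s·A] · [s³·A/(kg·m²)]
Adding exponents of each base unit: kg: -1, m: -2, s: 4, A: 2
SI base units of capacitance: s⁴·A²/(kg·m²)

The claimed units kg·s⁴·A²/m² (exponents kg: 1, m: -2, s: 4, A: 2) do not match the derived units s⁴·A²/(kg·m²) (exponents kg: -1, m: -2, s: 4, A: 2), so the claim is incorrect.

Answer: No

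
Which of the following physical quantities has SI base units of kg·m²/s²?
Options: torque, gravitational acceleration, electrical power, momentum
Checking the SI base units of each option:
  torque (τ = Fr): kg·m²/s²  ✓ matches
  gravitational acceleration (g = GM/r²): m/s²  ✗
  electrical power (P = IV): kg·m²/s³  ✗
  momentum (p = mv): kg·m/s  ✗

Only torque has units kg·m²/s².

Answer: torque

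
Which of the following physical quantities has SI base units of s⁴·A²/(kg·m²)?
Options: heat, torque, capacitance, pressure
Checking the SI base units of each option:
  heat (Q = mcΔT): kg·m²/s²  ✗
  torque (τ = Fr): kg·m²/s²  ✗
  capacitance (C = Q/V): s⁴·A²/(kg·m²)  ✓ matches
  pressure (P = F/A): kg/(m·s²)  ✗

Only capacitance has units s⁴·A²/(kg·m²).

Answer: capacitance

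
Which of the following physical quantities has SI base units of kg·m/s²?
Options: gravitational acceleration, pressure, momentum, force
Checking the SI base units of each option:
  gravitational acceleration (g = GM/r²): m/s²  ✗
  pressure (P = F/A): kg/(m·s²)  ✗
  momentum (p = mv): kg·m/s  ✗
  force (F = ma): kg·m/s²  ✓ matches

Only force has units kg·m/s².

Answer: force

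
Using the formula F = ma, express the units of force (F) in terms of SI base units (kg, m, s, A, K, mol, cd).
Units of each symbol in F = ma:
  m (mass): kg
  a (acceleration): m/s²

Multiplying the contributions: [kg] · [m/s²]
Adding exponents of each base unit: kg: 1, m: 1, s: -2
SI base units of force: kg·m/s²

Answer: kg·m/s²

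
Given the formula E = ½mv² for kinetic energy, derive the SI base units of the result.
Units of each symbol in E = ½mv²:
  m (mass): kg
  v (speed): m/s  → to the power 2, contributes m²/s²
  The factor ½ is dimensionless.

Multiplying the contributions: [kg] · [m²/s²]
Adding exponents of each base unit: kg: 1, m: 2, s: -2
SI base units of kinetic energy: kg·m²/s²

Answer: kg·m²/s²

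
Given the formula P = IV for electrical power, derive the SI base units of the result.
Units of each symbol in P = IV:
  I (current): A
  V (voltage, in volts): kg·m²/(s³·A)

Multiplying the contributions: [A] · [kg·m²/(s³·A)]
Adding exponents of each base unit: kg: 1, m: 2, s: -3
SI base units of electrical power: kg·m²/s³

Answer: kg·m²/s³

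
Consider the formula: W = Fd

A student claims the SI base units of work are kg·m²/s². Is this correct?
Units of each symbol in W = Fd:
  F (force): kg·m/s²
  d (displacement): m

Multiplying the contributions: [kg·m/s²] · [m]
Adding exponents of each base unit: kg: 1, m: 2, s: -2
SI base units of work: kg·m²/s²

The claimed units kg·m²/s² match the derived units, so the claim is correct.

Answer: Yes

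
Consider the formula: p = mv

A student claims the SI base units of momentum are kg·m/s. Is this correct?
Units of each symbol in p = mv:
  m (mass): kg
  v (velocity): m/s

Multiplying the contributions: [kg] · [m/s]
Adding exponents of each base unit: kg: 1, m: 1, s: -1
SI base units of momentum: kg·m/s

The claimed units kg·m/s match the derived units, so the claim is correct.

Answer: Yes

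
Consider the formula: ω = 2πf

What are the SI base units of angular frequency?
Units of each symbol in ω = 2πf:
  f (frequency): 1/s
  The factor 2π is dimensionless.

Multiplying the contributions: [1/s]
Adding exponents of each base unit: s: -1
SI base units of angular frequency: 1/s

Answer: 1/s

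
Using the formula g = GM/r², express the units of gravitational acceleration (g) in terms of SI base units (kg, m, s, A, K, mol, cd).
Units of each symbol in g = GM/r²:
  G (gravitational constant): m³/(kg·s²)
  M (mass): kg
  r (distance): m  → to the power 2 in the denominator, contributes 1/m²

Multiplying the contributions: [m³/(kg·s²)] · [kg] · [1/m²]
Adding exponents of each base unit: m: 1, s: -2
SI base units of gravitational acceleration: m/s²

Answer: m/s²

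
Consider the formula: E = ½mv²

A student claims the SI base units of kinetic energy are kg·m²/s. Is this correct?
Units of each symbol in E = ½mv²:
  m (mass): kg
  v (speed): m/s  → to the power 2, contributes m²/s²
  The factor ½ is dimensionless.

Multiplying the contributions: [kg] · [m²/s²]
Adding exponents of each base unit: kg: 1, m: 2, s: -2
SI base units of kinetic energy: kg·m²/s²

The claimed units kg·m²/s (exponents kg: 1, m: 2, s: -1) do not match the derived units kg·m²/s² (exponents kg: 1, m: 2, s: -2), so the claim is incorrect.

Answer: No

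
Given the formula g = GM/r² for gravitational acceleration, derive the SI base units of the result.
Units of each symbol in g = GM/r²:
  G (gravitational constant): m³/(kg·s²)
  M (mass): kg
  r (distance): m  → to the power 2 in the denominator, contributes 1/m²

Multiplying the contributions: [m³/(kg·s²)] · [kg] · [1/m²]
Adding exponents of each base unit: m: 1, s: -2
SI base units of gravitational acceleration: m/s²

Answer: m/s²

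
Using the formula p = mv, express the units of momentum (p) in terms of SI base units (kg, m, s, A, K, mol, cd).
Units of each symbol in p = mv:
  m (mass): kg
  v (velocity): m/s

Multiplying the contributions: [kg] · [m/s]
Adding exponents of each base unit: kg: 1, m: 1, s: -1
SI base units of momentum: kg·m/s

Answer: kg·m/s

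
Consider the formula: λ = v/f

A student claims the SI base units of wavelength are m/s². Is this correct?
Units of each symbol in λ = v/f:
  v (wave speed): m/s
  f (frequency): 1/s  → in the denominator, contributes s

Multiplying the contributions: [m/s] · [s]
Adding exponents of each base unit: m: 1
SI base units of wavelength: m

The claimed units m/s² (exponents m: 1, s: -2) do not match the derived units m (exponents m: 1), so the claim is incorrect.

Answer: No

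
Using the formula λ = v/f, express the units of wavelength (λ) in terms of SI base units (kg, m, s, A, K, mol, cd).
Units of each symbol in λ = v/f:
  v (wave speed): m/s
  f (frequency): 1/s  → in the denominator, contributes s

Multiplying the contributions: [m/s] · [s]
Adding exponents of each base unit: m: 1
SI base units of wavelength: m

Answer: m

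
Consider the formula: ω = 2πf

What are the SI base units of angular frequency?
Units of each symbol in ω = 2πf:
  f (frequency): 1/s
  The factor 2π is dimensionless.

Multiplying the contributions: [1/s]
Adding exponents of each base unit: s: -1
SI base units of angular frequency: 1/s

Answer: 1/s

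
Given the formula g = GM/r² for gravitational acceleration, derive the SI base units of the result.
Units of each symbol in g = GM/r²:
  G (gravitational constant): m³/(kg·s²)
  M (mass): kg
  r (distance): m  → to the power 2 in the denominator, contributes 1/m²

Multiplying the contributions: [m³/(kg·s²)] · [kg] · [1/m²]
Adding exponents of each base unit: m: 1, s: -2
SI base units of gravitational acceleration: m/s²

Answer: m/s²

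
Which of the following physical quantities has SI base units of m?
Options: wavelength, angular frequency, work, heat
Checking the SI base units of each option:
  wavelength (λ = v/f): m  ✓ matches
  angular frequency (ω = 2πf): 1/s  ✗
  work (W = Fd): kg·m²/s²  ✗
  heat (Q = mcΔT): kg·m²/s²  ✗

Only wavelength has units m.

Answer: wavelength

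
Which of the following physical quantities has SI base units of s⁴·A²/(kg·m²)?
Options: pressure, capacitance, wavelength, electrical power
Checking the SI base units of each option:
  pressure (P = F/A): kg/(m·s²)  ✗
  capacitance (C = Q/V): s⁴·A²/(kg·m²)  ✓ matches
  wavelength (λ = v/f): m  ✗
  electrical power (P = IV): kg·m²/s³  ✗

Only capacitance has units s⁴·A²/(kg·m²).

Answer: capacitance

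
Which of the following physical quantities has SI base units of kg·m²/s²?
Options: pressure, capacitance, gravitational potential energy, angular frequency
Checking the SI base units of each option:
  pressure (P = F/A): kg/(m·s²)  ✗
  capacitance (C = Q/V): s⁴·A²/(kg·m²)  ✗
  gravitational potential energy (U = -GMm/r): kg·m²/s²  ✓ matches
  angular frequency (ω = 2πf): 1/s  ✗

Only gravitational potential energy has units kg·m²/s².

Answer: gravitational potential energy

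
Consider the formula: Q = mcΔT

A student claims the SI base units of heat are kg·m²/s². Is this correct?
Units of each symbol in Q = mcΔT:
  m (mass): kg
  c (specific heat capacity, in J/(kg·K)): m²/(s²·K)
  ΔT (temperature change): K

Multiplying the contributions: [kg] · [m²/(s²·K)] · [K]
Adding exponents of each base unit: kg: 1, m: 2, s: -2
SI base units of heat: kg·m²/s²

The claimed units kg·m²/s² match the derived units, so the claim is correct.

Answer: Yes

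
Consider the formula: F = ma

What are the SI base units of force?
Units of each symbol in F = ma:
  m (mass): kg
  a (acceleration): m/s²

Multiplying the contributions: [kg] · [m/s²]
Adding exponents of each base unit: kg: 1, m: 1, s: -2
SI base units of force: kg·m/s²

Answer: kg·m/s²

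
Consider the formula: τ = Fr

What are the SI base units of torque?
Units of each symbol in τ = Fr:
  F (force): kg·m/s²
  r (lever arm): m

Multiplying the contributions: [kg·m/s²] · [m]
Adding exponents of each base unit: kg: 1, m: 2, s: -2
SI base units of torque: kg·m²/s²

Answer: kg·m²/s²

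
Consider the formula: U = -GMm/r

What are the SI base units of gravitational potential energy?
Units of each symbol in U = -GMm/r:
  G (gravitational constant): m³/(kg·s²)
  M (mass): kg
  m (mass): kg
  r (distance): m  → in the denominator, contributes 1/m
  The minus sign does not affect the units.

Multiplying the contributions: [m³/(kg·s²)] · [kg] · [kg] · [1/m]
Adding exponents of each base unit: kg: 1, m: 2, s: -2
SI base units of gravitational potential energy: kg·m²/s²

Answer: kg·m²/s²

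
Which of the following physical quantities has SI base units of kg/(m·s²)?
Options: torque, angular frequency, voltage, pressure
Checking the SI base units of each option:
  torque (τ = Fr): kg·m²/s²  ✗
  angular frequency (ω = 2πf): 1/s  ✗
  voltage (V = IR): kg·m²/(s³·A)  ✗
  pressure (P = F/A): kg/(m·s²)  ✓ matches

Only pressure has units kg/(m·s²).

Answer: pressure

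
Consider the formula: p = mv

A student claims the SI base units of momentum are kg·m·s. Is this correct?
Units of each symbol in p = mv:
  m (mass): kg
  v (velocity): m/s

Multiplying the contributions: [kg] · [m/s]
Adding exponents of each base unit: kg: 1, m: 1, s: -1
SI base units of momentum: kg·m/s

The claimed units kg·m·s (exponents kg: 1, m: 1, s: 1) do not match the derived units kg·m/s (exponents kg: 1, m: 1, s: -1), so the claim is incorrect.

Answer: No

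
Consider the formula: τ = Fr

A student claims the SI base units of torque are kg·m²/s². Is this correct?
Units of each symbol in τ = Fr:
  F (force): kg·m/s²
  r (lever arm): m

Multiplying the contributions: [kg·m/s²] · [m]
Adding exponents of each base unit: kg: 1, m: 2, s: -2
SI base units of torque: kg·m²/s²

The claimed units kg·m²/s² match the derived units, so the claim is correct.

Answer: Yes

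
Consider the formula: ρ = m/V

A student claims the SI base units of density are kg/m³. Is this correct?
Units of each symbol in ρ = m/V:
  m (mass): kg
  V (volume): m³  → in the denominator, contributes 1/m³

Multiplying the contributions: [kg] · [1/m³]
Adding exponents of each base unit: kg: 1, m: -3
SI base units of density: kg/m³

The claimed units kg/m³ match the derived units, so the claim is correct.

Answer: Yes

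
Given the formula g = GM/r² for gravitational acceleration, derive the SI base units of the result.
Units of each symbol in g = GM/r²:
  G (gravitational constant): m³/(kg·s²)
  M (mass): kg
  r (distance): m  → to the power 2 in the denominator, contributes 1/m²

Multiplying the contributions: [m³/(kg·s²)] · [kg] · [1/m²]
Adding exponents of each base unit: m: 1, s: -2
SI base units of gravitational acceleration: m/s²

Answer: m/s²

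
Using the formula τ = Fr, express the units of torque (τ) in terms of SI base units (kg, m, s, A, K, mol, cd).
Units of each symbol in τ = Fr:
  F (force): kg·m/s²
  r (lever arm): m

Multiplying the contributions: [kg·m/s²] · [m]
Adding exponents of each base unit: kg: 1, m: 2, s: -2
SI base units of torque: kg·m²/s²

Answer: kg·m²/s²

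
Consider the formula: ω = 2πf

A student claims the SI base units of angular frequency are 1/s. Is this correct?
Units of each symbol in ω = 2πf:
  f (frequency): 1/s
  The factor 2π is dimensionless.

Multiplying the contributions: [1/s]
Adding exponents of each base unit: s: -1
SI base units of angular frequency: 1/s

The claimed units 1/s match the derived units, so the claim is correct.

Answer: Yes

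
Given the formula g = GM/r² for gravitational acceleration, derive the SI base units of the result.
Units of each symbol in g = GM/r²:
  G (gravitational constant): m³/(kg·s²)
  M (mass): kg
  r (distance): m  → to the power 2 in the denominator, contributes 1/m²

Multiplying the contributions: [m³/(kg·s²)] · [kg] · [1/m²]
Adding exponents of each base unit: m: 1, s: -2
SI base units of gravitational acceleration: m/s²

Answer: m/s²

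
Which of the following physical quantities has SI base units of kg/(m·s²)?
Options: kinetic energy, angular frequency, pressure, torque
Checking the SI base units of each option:
  kinetic energy (E = ½mv²): kg·m²/s²  ✗
  angular frequency (ω = 2πf): 1/s  ✗
  pressure (P = F/A): kg/(m·s²)  ✓ matches
  torque (τ = Fr): kg·m²/s²  ✗

Only pressure has units kg/(m·s²).

Answer: pressure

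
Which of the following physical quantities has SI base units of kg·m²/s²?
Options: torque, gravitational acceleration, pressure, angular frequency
Checking the SI base units of each option:
  torque (τ = Fr): kg·m²/s²  ✓ matches
  gravitational acceleration (g = GM/r²): m/s²  ✗
  pressure (P = F/A): kg/(m·s²)  ✗
  angular frequency (ω = 2πf): 1/s  ✗

Only torque has units kg·m²/s².

Answer: torque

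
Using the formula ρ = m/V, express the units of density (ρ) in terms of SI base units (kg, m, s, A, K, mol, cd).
Units of each symbol in ρ = m/V:
  m (mass): kg
  V (volume): m³  → in the denominator, contributes 1/m³

Multiplying the contributions: [kg] · [1/m³]
Adding exponents of each base unit: kg: 1, m: -3
SI base units of density: kg/m³

Answer: kg/m³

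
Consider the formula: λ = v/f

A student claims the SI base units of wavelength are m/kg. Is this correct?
Units of each symbol in λ = v/f:
  v (wave speed): m/s
  f (frequency): 1/s  → in the denominator, contributes s

Multiplying the contributions: [m/s] · [s]
Adding exponents of each base unit: m: 1
SI base units of wavelength: m

The claimed units m/kg (exponents kg: -1, m: 1) do not match the derived units m (exponents m: 1), so the claim is incorrect.

Answer: No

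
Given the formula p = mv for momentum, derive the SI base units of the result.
Units of each symbol in p = mv:
  m (mass): kg
  v (velocity): m/s

Multiplying the contributions: [kg] · [m/s]
Adding exponents of each base unit: kg: 1, m: 1, s: -1
SI base units of momentum: kg·m/s

Answer: kg·m/s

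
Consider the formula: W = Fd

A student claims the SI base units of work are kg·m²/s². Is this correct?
Units of each symbol in W = Fd:
  F (force): kg·m/s²
  d (displacement): m

Multiplying the contributions: [kg·m/s²] · [m]
Adding exponents of each base unit: kg: 1, m: 2, s: -2
SI base units of work: kg·m²/s²

The claimed units kg·m²/s² match the derived units, so the claim is correct.

Answer: Yes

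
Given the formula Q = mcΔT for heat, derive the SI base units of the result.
Units of each symbol in Q = mcΔT:
  m (mass): kg
  c (specific heat capacity, in J/(kg·K)): m²/(s²·K)
  ΔT (temperature change): K

Multiplying the contributions: [kg] · [m²/(s²·K)] · [K]
Adding exponents of each base unit: kg: 1, m: 2, s: -2
SI base units of heat: kg·m²/s²

Answer: kg·m²/s²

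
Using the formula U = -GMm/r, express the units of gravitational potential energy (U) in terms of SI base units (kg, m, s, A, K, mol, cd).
Units of each symbol in U = -GMm/r:
  G (gravitational constant): m³/(kg·s²)
  M (mass): kg
  m (mass): kg
  r (distance): m  → in the denominator, contributes 1/m
  The minus sign does not affect the units.

Multiplying the contributions: [m³/(kg·s²)] · [kg] · [kg] · [1/m]
Adding exponents of each base unit: kg: 1, m: 2, s: -2
SI base units of gravitational potential energy: kg·m²/s²

Answer: kg·m²/s²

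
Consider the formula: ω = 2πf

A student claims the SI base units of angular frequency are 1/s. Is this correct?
Units of each symbol in ω = 2πf:
  f (frequency): 1/s
  The factor 2π is dimensionless.

Multiplying the contributions: [1/s]
Adding exponents of each base unit: s: -1
SI base units of angular frequency: 1/s

The claimed units 1/s match the derived units, so the claim is correct.

Answer: Yes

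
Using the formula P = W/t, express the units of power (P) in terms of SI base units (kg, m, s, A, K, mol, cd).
Units of each symbol in P = W/t:
  W (work): kg·m²/s²
  t (time): s  → in the denominator, contributes 1/s

Multiplying the contributions: [kg·m²/s²] · [1/s]
Adding exponents of each base unit: kg: 1, m: 2, s: -3
SI base units of power: kg·m²/s³

Answer: kg·m²/s³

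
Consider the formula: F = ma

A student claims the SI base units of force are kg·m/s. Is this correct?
Units of each symbol in F = ma:
  m (mass): kg
  a (acceleration): m/s²

Multiplying the contributions: [kg] · [m/s²]
Adding exponents of each base unit: kg: 1, m: 1, s: -2
SI base units of force: kg·m/s²

The claimed units kg·m/s (exponents kg: 1, m: 1, s: -1) do not match the derived units kg·m/s² (exponents kg: 1, m: 1, s: -2), so the claim is incorrect.

Answer: No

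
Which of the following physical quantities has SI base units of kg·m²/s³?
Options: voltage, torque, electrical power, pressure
Checking the SI base units of each option:
  voltage (V = IR): kg·m²/(s³·A)  ✗
  torque (τ = Fr): kg·m²/s²  ✗
  electrical power (P = IV): kg·m²/s³  ✓ matches
  pressure (P = F/A): kg/(m·s²)  ✗

Only electrical power has units kg·m²/s³.

Answer: electrical power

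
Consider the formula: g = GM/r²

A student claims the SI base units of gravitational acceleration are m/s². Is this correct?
Units of each symbol in g = GM/r²:
  G (gravitational constant): m³/(kg·s²)
  M (mass): kg
  r (distance): m  → to the power 2 in the denominator, contributes 1/m²

Multiplying the contributions: [m³/(kg·s²)] · [kg] · [1/m²]
Adding exponents of each base unit: m: 1, s: -2
SI base units of gravitational acceleration: m/s²

The claimed units m/s² match the derived units, so the claim is correct.

Answer: Yes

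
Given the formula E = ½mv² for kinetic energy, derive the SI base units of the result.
Units of each symbol in E = ½mv²:
  m (mass): kg
  v (speed): m/s  → to the power 2, contributes m²/s²
  The factor ½ is dimensionless.

Multiplying the contributions: [kg] · [m²/s²]
Adding exponents of each base unit: kg: 1, m: 2, s: -2
SI base units of kinetic energy: kg·m²/s²

Answer: kg·m²/s²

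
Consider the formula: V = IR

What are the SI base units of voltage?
Units of each symbol in V = IR:
  I (current): A
  R (resistance, in ohms): kg·m²/(s³·A²)

Multiplying the contributions: [A] · [kg·m²/(s³·A²)]
Adding exponents of each base unit: kg: 1, m: 2, s: -3, A: -1
SI base units of voltage: kg·m²/(s³·A)

Answer: kg·m²/(s³·A)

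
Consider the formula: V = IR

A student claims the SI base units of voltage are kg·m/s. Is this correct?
Units of each symbol in V = IR:
  I (current): A
  R (resistance, in ohms): kg·m²/(s³·A²)

Multiplying the contributions: [A] · [kg·m²/(s³·A²)]
Adding exponents of each base unit: kg: 1, m: 2, s: -3, A: -1
SI base units of voltage: kg·m²/(s³·A)

The claimed units kg·m/s (exponents kg: 1, m: 1, s: -1) do not match the derived units kg·m²/(s³·A) (exponents kg: 1, m: 2, s: -3, A: -1), so the claim is incorrect.

Answer: No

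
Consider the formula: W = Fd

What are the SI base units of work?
Units of each symbol in W = Fd:
  F (force): kg·m/s²
  d (displacement): m

Multiplying the contributions: [kg·m/s²] · [m]
Adding exponents of each base unit: kg: 1, m: 2, s: -2
SI base units of work: kg·m²/s²

Answer: kg·m²/s²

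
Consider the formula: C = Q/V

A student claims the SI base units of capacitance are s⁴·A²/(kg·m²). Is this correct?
Units of each symbol in C = Q/V:
  Q (charge, in coulombs): s·A
  V (voltage, in volts): kg·m²/(s³·A)  → in the denominator, contributes s³·A/(kg·m²)

Multiplying the contributions: [s·A] · [s³·A/(kg·m²)]
Adding exponents of each base unit: kg: -1, m: -2, s: 4, A: 2
SI base units of capacitance: s⁴·A²/(kg·m²)

The claimed units s⁴·A²/(kg·m²) match the derived units, so the claim is correct.

Answer: Yes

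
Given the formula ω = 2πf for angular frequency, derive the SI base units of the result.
Units of each symbol in ω = 2πf:
  f (frequency): 1/s
  The factor 2π is dimensionless.

Multiplying the contributions: [1/s]
Adding exponents of each base unit: s: -1
SI base units of angular frequency: 1/s

Answer: 1/s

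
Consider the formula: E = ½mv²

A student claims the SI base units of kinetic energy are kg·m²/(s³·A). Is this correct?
Units of each symbol in E = ½mv²:
  m (mass): kg
  v (speed): m/s  → to the power 2, contributes m²/s²
  The factor ½ is dimensionless.

Multiplying the contributions: [kg] · [m²/s²]
Adding exponents of each base unit: kg: 1, m: 2, s: -2
SI base units of kinetic energy: kg·m²/s²

The claimed units kg·m²/(s³·A) (exponents kg: 1, m: 2, s: -3, A: -1) do not match the derived units kg·m²/s² (exponents kg: 1, m: 2, s: -2), so the claim is incorrect.

Answer: No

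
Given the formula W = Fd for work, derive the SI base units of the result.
Units of each symbol in W = Fd:
  F (force): kg·m/s²
  d (displacement): m

Multiplying the contributions: [kg·m/s²] · [m]
Adding exponents of each base unit: kg: 1, m: 2, s: -2
SI base units of work: kg·m²/s²

Answer: kg·m²/s²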